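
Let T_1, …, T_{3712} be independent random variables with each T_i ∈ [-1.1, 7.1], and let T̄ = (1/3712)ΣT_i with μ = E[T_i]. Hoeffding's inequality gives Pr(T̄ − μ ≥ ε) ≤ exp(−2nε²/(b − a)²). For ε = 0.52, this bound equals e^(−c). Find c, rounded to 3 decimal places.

29.855

c = 2nε²/(b − a)² = 2·3712·0.52² / 8.2² = 29.8550.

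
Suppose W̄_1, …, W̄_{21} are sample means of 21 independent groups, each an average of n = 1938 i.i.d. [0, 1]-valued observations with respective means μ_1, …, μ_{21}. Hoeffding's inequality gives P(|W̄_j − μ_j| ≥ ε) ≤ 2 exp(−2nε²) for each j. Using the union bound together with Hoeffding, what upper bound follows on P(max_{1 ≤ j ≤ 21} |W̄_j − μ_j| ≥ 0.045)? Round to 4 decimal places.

0.0164

Per-experiment Hoeffding bound: 2·exp(−2·1938·0.045²) = 2·exp(−7.84890) = 0.00078036.
Union bound over 21 events: 21·0.00078036 = 0.01639.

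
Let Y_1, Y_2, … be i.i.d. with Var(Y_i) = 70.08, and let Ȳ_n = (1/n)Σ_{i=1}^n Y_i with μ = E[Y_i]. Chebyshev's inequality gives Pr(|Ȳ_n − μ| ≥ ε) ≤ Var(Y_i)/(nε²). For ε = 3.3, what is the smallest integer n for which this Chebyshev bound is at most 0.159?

41

Require 70.08/(n·3.3²) ≤ 0.159, i.e. n ≥ 70.08/(0.159·3.3²) = 40.473.
The smallest integer n is 41.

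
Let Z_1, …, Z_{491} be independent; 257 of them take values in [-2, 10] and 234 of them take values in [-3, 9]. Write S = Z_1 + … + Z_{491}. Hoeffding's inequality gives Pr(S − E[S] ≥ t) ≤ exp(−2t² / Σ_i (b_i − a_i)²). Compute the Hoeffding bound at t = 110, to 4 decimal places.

0.7102

Σ(b_i − a_i)² = 257·12² + 234·12² = 70704.
Exponent = 2·110² / 70704 = 0.34227.
Bound = exp(−0.34227) = 0.71016.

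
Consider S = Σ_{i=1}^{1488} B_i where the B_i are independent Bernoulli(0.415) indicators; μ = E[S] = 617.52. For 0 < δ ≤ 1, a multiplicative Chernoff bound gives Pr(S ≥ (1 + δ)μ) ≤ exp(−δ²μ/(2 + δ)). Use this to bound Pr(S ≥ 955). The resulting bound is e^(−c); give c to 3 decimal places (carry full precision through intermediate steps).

Write 955 = (1 + δ)μ, so δ = 955/617.52 − 1 = 0.5465086…
Then the exponent is δ²μ/(2 + δ) = (955 − μ)² / (μ·(2 + δ)) = 72.426901.

72.427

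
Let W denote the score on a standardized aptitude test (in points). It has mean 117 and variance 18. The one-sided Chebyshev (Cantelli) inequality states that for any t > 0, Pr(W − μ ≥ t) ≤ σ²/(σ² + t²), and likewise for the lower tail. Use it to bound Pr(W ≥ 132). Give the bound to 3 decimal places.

Here σ² = 18 and t = 15, so σ² + t² = 243.
Cantelli's bound: 18/243 = 0.0741.

0.074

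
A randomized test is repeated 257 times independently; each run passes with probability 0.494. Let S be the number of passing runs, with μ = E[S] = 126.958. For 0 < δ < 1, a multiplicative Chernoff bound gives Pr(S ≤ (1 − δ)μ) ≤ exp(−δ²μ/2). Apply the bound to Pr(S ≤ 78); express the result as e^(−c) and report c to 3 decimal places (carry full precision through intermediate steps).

Write 78 = (1 − δ)μ, so δ = 1 − 78/126.958 = 0.3856236…
Then the exponent is δ²μ/2 = (μ − 78)²/(2μ) = 9.439680.

9.440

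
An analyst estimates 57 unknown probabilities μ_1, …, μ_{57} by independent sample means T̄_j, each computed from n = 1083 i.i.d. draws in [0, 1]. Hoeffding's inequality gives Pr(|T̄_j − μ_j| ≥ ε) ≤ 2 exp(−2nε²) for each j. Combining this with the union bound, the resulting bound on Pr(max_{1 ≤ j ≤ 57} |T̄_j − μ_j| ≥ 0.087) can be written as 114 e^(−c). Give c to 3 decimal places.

16.394

Union bound over the 57 events: Pr(max_{1 ≤ j ≤ 57} |T̄_j − μ_j| ≥ 0.087) ≤ 57·2·exp(−2nε²) = 114 exp(−2·1083·0.087²).
So c = 2·1083·0.087² = 16.3945.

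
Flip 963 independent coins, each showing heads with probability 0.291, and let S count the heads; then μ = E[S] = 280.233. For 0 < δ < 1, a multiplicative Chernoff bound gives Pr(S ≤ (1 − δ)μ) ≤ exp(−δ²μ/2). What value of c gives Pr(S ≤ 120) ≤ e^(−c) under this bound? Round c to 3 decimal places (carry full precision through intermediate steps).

45.809

Write 120 = (1 − δ)μ, so δ = 1 − 120/280.233 = 0.5717849…
Then the exponent is δ²μ/2 = (μ − 120)²/(2μ) = 45.809406.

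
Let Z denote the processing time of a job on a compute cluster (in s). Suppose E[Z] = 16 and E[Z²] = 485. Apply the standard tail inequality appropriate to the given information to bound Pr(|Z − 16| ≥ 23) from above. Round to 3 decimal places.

The first two moments determine the variance, so Chebyshev's inequality is the sharpest standard bound available.
Var(Z) = E[Z²] − (E[Z])² = 485 − 256 = 229.
Chebyshev's inequality: Pr(|Z − μ| ≥ t) ≤ Var(Z)/t² = 229/529 = 0.4329.

0.433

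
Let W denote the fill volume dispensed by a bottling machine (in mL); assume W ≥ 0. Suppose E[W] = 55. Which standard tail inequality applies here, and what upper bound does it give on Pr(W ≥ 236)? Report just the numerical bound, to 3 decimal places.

Only the mean of a non-negative variable is known, so Markov's inequality is the applicable tail bound.
Markov's inequality: for a non-negative random variable, Pr(W ≥ a) ≤ E[W]/a.
Here E[W] = 55 and a = 236, so the bound is 55/236 = 0.2331.

0.233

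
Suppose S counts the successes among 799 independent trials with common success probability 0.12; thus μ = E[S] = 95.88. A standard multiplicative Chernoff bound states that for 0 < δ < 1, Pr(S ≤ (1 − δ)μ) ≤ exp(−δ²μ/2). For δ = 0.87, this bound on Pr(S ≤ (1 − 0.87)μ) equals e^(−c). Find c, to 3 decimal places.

36.286

c = δ²μ/2 = 0.87²·95.88/2 = 36.2858.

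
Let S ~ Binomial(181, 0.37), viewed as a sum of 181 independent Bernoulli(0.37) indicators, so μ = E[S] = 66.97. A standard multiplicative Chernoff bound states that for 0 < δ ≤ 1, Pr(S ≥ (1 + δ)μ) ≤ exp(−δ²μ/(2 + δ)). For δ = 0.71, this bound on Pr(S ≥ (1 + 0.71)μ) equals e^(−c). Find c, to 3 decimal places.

12.457

c = δ²μ/(2 + δ) = 0.71²·66.97/(2 + 0.71) = 12.4574.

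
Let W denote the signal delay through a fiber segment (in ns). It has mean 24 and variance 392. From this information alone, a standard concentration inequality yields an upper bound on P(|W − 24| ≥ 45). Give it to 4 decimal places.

0.1936

Mean and variance are known, so Chebyshev's inequality applies.
Chebyshev: P(|W − μ| ≥ t) ≤ Var(W)/t².
Bound = 392 / 2025 = 0.1936.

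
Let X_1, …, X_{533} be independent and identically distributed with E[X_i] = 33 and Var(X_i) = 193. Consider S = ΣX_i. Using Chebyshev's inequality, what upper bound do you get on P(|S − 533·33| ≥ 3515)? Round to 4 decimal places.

Var(S) = n·Var(X_i) = 533·193 = 102869.
Chebyshev: P(|S − 533·33| ≥ 3515) ≤ Var(S)/3515² = 102869/12355225 = 0.0083.

0.0083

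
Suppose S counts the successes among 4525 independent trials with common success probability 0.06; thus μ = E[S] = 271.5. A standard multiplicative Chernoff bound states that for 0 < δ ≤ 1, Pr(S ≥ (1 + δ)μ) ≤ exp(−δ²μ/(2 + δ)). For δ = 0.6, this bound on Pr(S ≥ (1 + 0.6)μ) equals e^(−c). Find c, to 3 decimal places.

c = δ²μ/(2 + δ) = 0.6²·271.5/(2 + 0.6) = 37.5923.

37.592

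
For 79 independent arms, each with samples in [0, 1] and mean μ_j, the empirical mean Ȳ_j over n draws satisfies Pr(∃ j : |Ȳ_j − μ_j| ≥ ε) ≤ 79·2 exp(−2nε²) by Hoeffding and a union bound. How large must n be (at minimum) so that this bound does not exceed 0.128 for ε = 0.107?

Need 2·79·exp(−2nε²) ≤ 0.128, i.e. exp(−2nε²) ≤ 0.128/158.
So 2nε² ≥ ln(158/0.128) = 7.118320.
Hence n ≥ 7.118320/(2·0.107²) = 310.871.
The smallest integer n is 311.

311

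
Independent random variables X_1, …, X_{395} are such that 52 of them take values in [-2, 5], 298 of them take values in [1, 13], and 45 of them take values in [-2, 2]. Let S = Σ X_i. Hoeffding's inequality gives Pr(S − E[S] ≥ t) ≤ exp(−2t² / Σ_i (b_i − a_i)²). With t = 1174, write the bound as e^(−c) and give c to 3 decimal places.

59.691

Σ(b_i − a_i)² = 52·7² + 298·12² + 45·4² = 46180.
c = 2t² / 46180 = 2·1174² / 46180 = 59.6915.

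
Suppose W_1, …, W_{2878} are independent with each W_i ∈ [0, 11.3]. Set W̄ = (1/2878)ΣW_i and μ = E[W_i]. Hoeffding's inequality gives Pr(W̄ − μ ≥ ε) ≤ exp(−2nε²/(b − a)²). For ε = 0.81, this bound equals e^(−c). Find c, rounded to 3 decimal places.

29.576

c = 2nε²/(b − a)² = 2·2878·0.81² / 11.3² = 29.5756.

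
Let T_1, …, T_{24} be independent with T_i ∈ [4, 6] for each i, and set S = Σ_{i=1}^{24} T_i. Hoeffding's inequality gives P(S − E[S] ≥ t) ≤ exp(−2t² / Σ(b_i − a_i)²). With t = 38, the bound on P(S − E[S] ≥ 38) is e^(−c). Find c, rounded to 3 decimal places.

Σ(b_i − a_i)² = 24·(2)² = 96.
c = 2t²/96 = 2·38²/96 = 30.0833.

30.083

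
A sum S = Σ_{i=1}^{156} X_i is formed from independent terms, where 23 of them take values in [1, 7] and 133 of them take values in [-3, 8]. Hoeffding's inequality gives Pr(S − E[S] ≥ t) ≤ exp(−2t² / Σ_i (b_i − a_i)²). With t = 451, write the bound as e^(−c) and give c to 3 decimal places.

24.041

Σ(b_i − a_i)² = 23·6² + 133·11² = 16921.
c = 2t² / 16921 = 2·451² / 16921 = 24.0413.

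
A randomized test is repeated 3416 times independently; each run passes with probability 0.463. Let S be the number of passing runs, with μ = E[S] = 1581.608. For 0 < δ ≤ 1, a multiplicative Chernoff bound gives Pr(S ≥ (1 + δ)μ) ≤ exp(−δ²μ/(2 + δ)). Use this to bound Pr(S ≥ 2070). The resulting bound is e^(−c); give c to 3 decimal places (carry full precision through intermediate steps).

65.321

Write 2070 = (1 + δ)μ, so δ = 2070/1581.608 − 1 = 0.3087946…
Then the exponent is δ²μ/(2 + δ) = (2070 − μ)² / (μ·(2 + δ)) = 65.321016.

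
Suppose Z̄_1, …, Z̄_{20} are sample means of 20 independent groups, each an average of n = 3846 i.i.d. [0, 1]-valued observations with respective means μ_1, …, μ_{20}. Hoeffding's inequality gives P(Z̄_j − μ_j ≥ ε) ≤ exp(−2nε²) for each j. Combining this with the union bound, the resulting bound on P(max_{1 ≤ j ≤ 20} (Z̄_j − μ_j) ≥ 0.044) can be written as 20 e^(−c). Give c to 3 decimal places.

14.892

Union bound over the 20 events: P(max_{1 ≤ j ≤ 20} (Z̄_j − μ_j) ≥ 0.044) ≤ 20·exp(−2nε²) = 20 exp(−2·3846·0.044²).
So c = 2·3846·0.044² = 14.8917.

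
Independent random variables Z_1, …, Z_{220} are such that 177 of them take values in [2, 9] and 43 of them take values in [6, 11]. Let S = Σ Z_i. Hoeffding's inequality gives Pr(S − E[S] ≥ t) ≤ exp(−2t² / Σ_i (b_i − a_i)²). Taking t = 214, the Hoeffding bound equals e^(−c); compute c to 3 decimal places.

Σ(b_i − a_i)² = 177·7² + 43·5² = 9748.
c = 2t² / 9748 = 2·214² / 9748 = 9.3960.

9.396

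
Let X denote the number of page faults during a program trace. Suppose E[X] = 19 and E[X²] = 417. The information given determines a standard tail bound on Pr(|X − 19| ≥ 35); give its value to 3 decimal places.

0.046

The first two moments determine the variance, so Chebyshev's inequality is the sharpest standard bound available.
Var(X) = E[X²] − (E[X])² = 417 − 361 = 56.
Chebyshev's inequality: Pr(|X − μ| ≥ t) ≤ Var(X)/t² = 56/1225 = 0.0457.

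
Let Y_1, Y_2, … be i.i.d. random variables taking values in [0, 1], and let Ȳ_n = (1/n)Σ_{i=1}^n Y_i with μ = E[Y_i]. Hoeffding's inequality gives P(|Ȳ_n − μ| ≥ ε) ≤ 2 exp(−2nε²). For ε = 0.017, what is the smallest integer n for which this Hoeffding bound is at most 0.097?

5236

Require 2·exp(−2nε²) ≤ 0.097, i.e. 2nε² ≥ ln(2/0.097) = 3.026191.
So n ≥ 3.026191 / (2·0.017²) = 5235.625.
The smallest integer n is 5236.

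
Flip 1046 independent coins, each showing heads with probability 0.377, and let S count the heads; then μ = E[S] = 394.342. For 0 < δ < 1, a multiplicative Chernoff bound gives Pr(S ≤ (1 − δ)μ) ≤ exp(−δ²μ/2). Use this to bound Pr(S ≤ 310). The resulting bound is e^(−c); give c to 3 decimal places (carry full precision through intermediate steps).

9.020

Write 310 = (1 − δ)μ, so δ = 1 − 310/394.342 = 0.2138803…
Then the exponent is δ²μ/2 = (μ − 310)²/(2μ) = 9.019548.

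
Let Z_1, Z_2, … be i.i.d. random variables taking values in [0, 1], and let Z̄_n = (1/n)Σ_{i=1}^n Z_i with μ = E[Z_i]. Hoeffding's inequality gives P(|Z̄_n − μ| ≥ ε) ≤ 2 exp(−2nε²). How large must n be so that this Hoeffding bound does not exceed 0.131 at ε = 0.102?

Require 2·exp(−2nε²) ≤ 0.131, i.e. 2nε² ≥ ln(2/0.131) = 2.725705.
So n ≥ 2.725705 / (2·0.102²) = 130.993.
The smallest integer n is 131.

131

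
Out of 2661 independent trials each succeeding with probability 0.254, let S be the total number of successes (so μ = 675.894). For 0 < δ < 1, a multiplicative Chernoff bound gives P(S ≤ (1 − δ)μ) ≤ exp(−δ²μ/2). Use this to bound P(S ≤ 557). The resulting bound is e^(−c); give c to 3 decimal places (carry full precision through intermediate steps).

10.457

Write 557 = (1 − δ)μ, so δ = 1 − 557/675.894 = 0.1759063…
Then the exponent is δ²μ/2 = (μ − 557)²/(2μ) = 10.457101.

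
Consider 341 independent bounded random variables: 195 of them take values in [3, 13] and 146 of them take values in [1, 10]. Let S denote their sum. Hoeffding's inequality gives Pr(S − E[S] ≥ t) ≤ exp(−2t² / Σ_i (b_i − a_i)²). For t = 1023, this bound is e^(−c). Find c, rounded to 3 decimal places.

Σ(b_i − a_i)² = 195·10² + 146·9² = 31326.
c = 2t² / 31326 = 2·1023² / 31326 = 66.8154.

66.815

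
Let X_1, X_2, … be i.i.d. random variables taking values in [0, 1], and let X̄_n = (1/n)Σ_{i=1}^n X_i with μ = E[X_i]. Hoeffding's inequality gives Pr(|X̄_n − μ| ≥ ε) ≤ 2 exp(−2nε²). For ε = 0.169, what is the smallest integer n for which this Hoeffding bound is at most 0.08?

57

Require 2·exp(−2nε²) ≤ 0.08, i.e. 2nε² ≥ ln(2/0.08) = 3.218876.
So n ≥ 3.218876 / (2·0.169²) = 56.351.
The smallest integer n is 57.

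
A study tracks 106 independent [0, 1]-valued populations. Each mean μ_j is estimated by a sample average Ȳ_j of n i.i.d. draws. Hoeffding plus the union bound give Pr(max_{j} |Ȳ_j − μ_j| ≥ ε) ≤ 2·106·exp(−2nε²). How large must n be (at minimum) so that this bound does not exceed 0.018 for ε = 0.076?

Need 2·106·exp(−2nε²) ≤ 0.018, i.e. exp(−2nε²) ≤ 0.018/212.
So 2nε² ≥ ln(212/0.018) = 9.373970.
Hence n ≥ 9.373970/(2·0.076²) = 811.459.
The smallest integer n is 812.

812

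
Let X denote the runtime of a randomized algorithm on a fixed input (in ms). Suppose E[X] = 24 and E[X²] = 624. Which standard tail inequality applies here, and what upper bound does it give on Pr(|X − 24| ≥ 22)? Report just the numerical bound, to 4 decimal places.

The first two moments determine the variance, so Chebyshev's inequality is the sharpest standard bound available.
Var(X) = E[X²] − (E[X])² = 624 − 576 = 48.
Chebyshev's inequality: Pr(|X − μ| ≥ t) ≤ Var(X)/t² = 48/484 = 0.0992.

0.0992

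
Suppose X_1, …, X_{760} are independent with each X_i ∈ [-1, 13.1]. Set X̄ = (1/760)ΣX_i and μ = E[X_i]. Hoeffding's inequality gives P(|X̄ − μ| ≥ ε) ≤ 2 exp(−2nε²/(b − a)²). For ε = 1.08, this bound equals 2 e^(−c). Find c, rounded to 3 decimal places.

8.918

c = 2nε²/(b − a)² = 2·760·1.08² / 14.1² = 8.9177.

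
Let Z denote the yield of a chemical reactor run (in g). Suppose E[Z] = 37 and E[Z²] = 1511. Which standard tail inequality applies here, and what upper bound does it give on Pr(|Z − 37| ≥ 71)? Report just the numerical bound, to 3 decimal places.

The first two moments determine the variance, so Chebyshev's inequality is the sharpest standard bound available.
Var(Z) = E[Z²] − (E[Z])² = 1511 − 1369 = 142.
Chebyshev's inequality: Pr(|Z − μ| ≥ t) ≤ Var(Z)/t² = 142/5041 = 0.0282.

0.028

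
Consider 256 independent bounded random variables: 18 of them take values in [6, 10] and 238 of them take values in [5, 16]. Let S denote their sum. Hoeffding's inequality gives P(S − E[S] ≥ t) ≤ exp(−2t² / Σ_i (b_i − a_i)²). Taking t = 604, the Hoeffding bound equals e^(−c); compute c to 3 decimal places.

25.085

Σ(b_i − a_i)² = 18·4² + 238·11² = 29086.
c = 2t² / 29086 = 2·604² / 29086 = 25.0853.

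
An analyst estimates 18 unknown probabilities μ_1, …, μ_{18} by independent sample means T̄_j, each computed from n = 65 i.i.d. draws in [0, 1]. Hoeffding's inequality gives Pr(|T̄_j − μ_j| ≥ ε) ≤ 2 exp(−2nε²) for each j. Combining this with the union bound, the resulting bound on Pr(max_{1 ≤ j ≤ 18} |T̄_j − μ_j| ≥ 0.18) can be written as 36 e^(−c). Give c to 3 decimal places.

Union bound over the 18 events: Pr(max_{1 ≤ j ≤ 18} |T̄_j − μ_j| ≥ 0.18) ≤ 18·2·exp(−2nε²) = 36 exp(−2·65·0.18²).
So c = 2·65·0.18² = 4.2120.

4.212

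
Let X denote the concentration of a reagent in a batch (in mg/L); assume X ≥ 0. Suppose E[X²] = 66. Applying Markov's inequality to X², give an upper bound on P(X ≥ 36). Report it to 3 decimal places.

0.051

Since X ≥ 0, the event {X ≥ 36} is the same as {X² ≥ 1296}.
Markov's inequality applied to X² gives P(X² ≥ 1296) ≤ E[X²]/1296 = 66/1296 = 0.0509.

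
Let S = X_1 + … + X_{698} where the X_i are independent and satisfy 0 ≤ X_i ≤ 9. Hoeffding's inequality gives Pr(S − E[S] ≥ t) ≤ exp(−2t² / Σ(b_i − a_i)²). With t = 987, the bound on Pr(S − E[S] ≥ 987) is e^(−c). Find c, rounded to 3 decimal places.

34.461

Σ(b_i − a_i)² = 698·(9)² = 56538.
c = 2t²/56538 = 2·987²/56538 = 34.4607.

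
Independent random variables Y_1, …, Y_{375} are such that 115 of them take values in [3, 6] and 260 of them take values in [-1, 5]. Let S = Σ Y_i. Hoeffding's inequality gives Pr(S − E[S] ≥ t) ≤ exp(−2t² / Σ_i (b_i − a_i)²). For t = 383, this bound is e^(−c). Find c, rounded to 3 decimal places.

28.223

Σ(b_i − a_i)² = 115·3² + 260·6² = 10395.
c = 2t² / 10395 = 2·383² / 10395 = 28.2230.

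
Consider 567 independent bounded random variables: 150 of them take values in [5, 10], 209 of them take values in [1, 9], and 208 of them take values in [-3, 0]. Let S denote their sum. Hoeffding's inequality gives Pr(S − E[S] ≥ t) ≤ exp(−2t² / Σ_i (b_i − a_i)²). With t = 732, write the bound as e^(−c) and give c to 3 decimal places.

56.408

Σ(b_i − a_i)² = 150·5² + 209·8² + 208·3² = 18998.
c = 2t² / 18998 = 2·732² / 18998 = 56.4085.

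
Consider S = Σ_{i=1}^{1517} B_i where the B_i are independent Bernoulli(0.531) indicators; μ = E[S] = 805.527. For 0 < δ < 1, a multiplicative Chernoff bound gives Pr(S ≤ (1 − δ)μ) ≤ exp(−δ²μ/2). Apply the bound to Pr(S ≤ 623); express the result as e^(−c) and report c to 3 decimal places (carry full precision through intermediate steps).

20.680

Write 623 = (1 − δ)μ, so δ = 1 − 623/805.527 = 0.2265933…
Then the exponent is δ²μ/2 = (μ − 623)²/(2μ) = 20.679695.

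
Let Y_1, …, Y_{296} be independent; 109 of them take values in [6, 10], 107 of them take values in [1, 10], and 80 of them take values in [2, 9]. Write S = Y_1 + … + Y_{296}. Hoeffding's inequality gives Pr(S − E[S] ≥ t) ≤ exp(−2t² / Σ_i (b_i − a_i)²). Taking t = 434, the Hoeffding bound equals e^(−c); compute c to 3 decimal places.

Σ(b_i − a_i)² = 109·4² + 107·9² + 80·7² = 14331.
c = 2t² / 14331 = 2·434² / 14331 = 26.2865.

26.287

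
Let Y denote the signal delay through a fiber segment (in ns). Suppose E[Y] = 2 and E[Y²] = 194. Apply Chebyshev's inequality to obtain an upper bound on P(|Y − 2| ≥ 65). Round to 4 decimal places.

0.0450

Var(Y) = E[Y²] − (E[Y])² = 194 − 4 = 190.
Chebyshev's inequality: P(|Y − μ| ≥ t) ≤ Var(Y)/t² = 190/4225 = 0.0450.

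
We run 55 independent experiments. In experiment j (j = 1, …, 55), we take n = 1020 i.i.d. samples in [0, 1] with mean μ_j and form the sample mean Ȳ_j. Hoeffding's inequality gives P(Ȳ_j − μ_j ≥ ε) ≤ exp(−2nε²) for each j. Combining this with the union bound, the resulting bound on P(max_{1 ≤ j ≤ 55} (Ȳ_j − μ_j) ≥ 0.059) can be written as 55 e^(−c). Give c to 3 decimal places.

7.101

Union bound over the 55 events: P(max_{1 ≤ j ≤ 55} (Ȳ_j − μ_j) ≥ 0.059) ≤ 55·exp(−2nε²) = 55 exp(−2·1020·0.059²).
So c = 2·1020·0.059² = 7.1012.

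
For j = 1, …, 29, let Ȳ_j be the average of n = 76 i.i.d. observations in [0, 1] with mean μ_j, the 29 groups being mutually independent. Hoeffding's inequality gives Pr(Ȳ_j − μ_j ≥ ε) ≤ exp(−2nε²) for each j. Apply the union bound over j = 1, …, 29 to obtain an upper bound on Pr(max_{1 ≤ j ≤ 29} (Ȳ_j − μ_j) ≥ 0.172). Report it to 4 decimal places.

Per-experiment Hoeffding bound: exp(−2·76·0.172²) = exp(−4.49677) = 0.011145.
Union bound over 29 events: 29·0.011145 = 0.32320.

0.3232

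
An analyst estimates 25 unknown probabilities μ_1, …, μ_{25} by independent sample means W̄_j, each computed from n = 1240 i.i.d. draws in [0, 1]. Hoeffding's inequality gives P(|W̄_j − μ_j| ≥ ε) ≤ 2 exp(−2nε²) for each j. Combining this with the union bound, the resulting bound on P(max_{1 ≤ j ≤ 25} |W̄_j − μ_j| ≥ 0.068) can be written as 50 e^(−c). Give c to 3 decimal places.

Union bound over the 25 events: P(max_{1 ≤ j ≤ 25} |W̄_j − μ_j| ≥ 0.068) ≤ 25·2·exp(−2nε²) = 50 exp(−2·1240·0.068²).
So c = 2·1240·0.068² = 11.4675.

11.468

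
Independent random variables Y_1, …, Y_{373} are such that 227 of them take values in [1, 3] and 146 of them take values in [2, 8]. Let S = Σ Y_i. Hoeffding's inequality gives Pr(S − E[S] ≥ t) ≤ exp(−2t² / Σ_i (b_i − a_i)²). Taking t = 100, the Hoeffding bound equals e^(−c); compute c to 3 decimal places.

3.245

Σ(b_i − a_i)² = 227·2² + 146·6² = 6164.
c = 2t² / 6164 = 2·100² / 6164 = 3.2446.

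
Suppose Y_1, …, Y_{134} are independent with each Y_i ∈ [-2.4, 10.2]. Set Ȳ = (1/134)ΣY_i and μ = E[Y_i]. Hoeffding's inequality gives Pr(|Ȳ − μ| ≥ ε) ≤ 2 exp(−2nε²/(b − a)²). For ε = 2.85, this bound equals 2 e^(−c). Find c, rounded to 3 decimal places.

c = 2nε²/(b − a)² = 2·134·2.85² / 12.6² = 13.7115.

13.711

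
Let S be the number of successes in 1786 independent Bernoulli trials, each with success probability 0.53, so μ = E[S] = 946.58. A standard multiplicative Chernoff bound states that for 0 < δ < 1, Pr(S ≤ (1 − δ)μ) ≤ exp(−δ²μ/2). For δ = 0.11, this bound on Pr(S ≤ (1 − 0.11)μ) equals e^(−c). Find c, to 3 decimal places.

5.727

c = δ²μ/2 = 0.11²·946.58/2 = 5.7268.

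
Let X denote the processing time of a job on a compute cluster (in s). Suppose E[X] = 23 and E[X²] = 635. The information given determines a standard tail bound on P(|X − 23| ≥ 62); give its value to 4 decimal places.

0.0276

The first two moments determine the variance, so Chebyshev's inequality is the sharpest standard bound available.
Var(X) = E[X²] − (E[X])² = 635 − 529 = 106.
Chebyshev's inequality: P(|X − μ| ≥ t) ≤ Var(X)/t² = 106/3844 = 0.0276.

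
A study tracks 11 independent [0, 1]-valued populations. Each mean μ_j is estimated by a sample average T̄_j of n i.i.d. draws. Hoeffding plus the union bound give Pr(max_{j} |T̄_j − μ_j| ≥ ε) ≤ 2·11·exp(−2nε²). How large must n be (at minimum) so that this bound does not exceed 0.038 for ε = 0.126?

Need 2·11·exp(−2nε²) ≤ 0.038, i.e. exp(−2nε²) ≤ 0.038/22.
So 2nε² ≥ ln(22/0.038) = 6.361212.
Hence n ≥ 6.361212/(2·0.126²) = 200.341.
The smallest integer n is 201.

201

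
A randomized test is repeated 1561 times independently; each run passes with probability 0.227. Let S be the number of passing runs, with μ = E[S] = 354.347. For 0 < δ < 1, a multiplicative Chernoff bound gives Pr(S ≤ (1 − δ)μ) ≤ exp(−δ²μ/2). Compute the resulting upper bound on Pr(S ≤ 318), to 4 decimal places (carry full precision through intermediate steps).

Write 318 = (1 − δ)μ, so δ = 1 − 318/354.347 = 0.1025746…
Then the exponent is δ²μ/2 = (μ − 318)²/(2μ) = 1.864139.
Bound = exp(−1.864139) = 0.15503.

0.1550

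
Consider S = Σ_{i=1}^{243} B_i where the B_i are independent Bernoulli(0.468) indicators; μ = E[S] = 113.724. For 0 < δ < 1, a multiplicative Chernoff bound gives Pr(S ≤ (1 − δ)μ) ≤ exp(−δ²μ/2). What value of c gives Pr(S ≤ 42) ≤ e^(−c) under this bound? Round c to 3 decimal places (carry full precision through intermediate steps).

22.618

Write 42 = (1 − δ)μ, so δ = 1 − 42/113.724 = 0.6306848…
Then the exponent is δ²μ/2 = (μ − 42)²/(2μ) = 22.617619.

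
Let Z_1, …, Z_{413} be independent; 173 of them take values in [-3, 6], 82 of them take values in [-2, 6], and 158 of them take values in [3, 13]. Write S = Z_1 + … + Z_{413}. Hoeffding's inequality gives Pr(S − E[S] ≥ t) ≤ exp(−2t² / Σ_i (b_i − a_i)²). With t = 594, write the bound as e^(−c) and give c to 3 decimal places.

Σ(b_i − a_i)² = 173·9² + 82·8² + 158·10² = 35061.
c = 2t² / 35061 = 2·594² / 35061 = 20.1270.

20.127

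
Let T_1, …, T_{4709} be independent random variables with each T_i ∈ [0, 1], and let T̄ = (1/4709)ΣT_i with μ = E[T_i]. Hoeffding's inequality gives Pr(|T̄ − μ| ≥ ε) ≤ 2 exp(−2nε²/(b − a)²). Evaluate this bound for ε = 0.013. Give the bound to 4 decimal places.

Exponent: 2nε²/(b − a)² = 2·4709·0.013² / 1² = 1.59164.
Bound = 2·exp(−1.59164) = 0.40718.

0.4072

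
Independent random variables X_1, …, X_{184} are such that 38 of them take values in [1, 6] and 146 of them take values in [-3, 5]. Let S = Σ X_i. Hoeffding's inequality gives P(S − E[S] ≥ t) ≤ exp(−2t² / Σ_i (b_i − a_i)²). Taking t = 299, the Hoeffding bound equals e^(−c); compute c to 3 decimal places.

Σ(b_i − a_i)² = 38·5² + 146·8² = 10294.
c = 2t² / 10294 = 2·299² / 10294 = 17.3695.

17.370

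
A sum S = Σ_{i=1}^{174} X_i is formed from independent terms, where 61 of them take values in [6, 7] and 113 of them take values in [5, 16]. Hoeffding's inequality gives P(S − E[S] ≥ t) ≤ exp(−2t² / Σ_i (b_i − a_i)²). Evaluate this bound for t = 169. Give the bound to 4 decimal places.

0.0156

Σ(b_i − a_i)² = 61·1² + 113·11² = 13734.
Exponent = 2·169² / 13734 = 4.15917.
Bound = exp(−4.15917) = 0.01562.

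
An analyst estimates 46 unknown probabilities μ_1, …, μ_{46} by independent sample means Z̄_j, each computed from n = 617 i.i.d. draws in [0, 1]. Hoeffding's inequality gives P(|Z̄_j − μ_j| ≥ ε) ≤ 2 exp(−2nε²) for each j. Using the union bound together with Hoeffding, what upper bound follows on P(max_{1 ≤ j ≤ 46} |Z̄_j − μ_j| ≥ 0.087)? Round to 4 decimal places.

0.0081

Per-experiment Hoeffding bound: 2·exp(−2·617·0.087²) = 2·exp(−9.34015) = 0.00017565.
Union bound over 46 events: 46·0.00017565 = 0.00808.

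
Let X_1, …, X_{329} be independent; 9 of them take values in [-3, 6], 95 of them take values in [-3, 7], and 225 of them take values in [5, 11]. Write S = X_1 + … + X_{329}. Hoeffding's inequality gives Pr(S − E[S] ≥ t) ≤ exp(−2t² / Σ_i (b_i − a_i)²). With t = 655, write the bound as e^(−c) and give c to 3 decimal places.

Σ(b_i − a_i)² = 9·9² + 95·10² + 225·6² = 18329.
c = 2t² / 18329 = 2·655² / 18329 = 46.8138.

46.814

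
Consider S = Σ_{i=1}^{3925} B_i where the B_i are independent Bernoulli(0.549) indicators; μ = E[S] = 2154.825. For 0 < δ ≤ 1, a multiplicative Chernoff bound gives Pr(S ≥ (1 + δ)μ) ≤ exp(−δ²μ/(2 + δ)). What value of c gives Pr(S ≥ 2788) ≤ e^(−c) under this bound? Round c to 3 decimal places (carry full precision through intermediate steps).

Write 2788 = (1 + δ)μ, so δ = 2788/2154.825 − 1 = 0.2938406…
Then the exponent is δ²μ/(2 + δ) = (2788 − μ)² / (μ·(2 + δ)) = 81.109604.

81.110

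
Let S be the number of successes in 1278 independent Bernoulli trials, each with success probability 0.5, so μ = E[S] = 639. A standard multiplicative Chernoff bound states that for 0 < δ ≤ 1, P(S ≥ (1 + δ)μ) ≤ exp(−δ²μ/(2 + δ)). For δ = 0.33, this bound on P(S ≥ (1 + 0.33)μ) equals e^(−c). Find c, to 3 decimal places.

c = δ²μ/(2 + δ) = 0.33²·639/(2 + 0.33) = 29.8657.

29.866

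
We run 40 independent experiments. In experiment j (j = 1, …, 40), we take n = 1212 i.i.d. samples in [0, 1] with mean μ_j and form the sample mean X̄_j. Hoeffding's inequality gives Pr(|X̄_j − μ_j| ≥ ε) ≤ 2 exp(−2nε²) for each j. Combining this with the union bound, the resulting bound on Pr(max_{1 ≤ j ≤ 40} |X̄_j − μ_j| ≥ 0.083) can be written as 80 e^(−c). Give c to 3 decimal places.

Union bound over the 40 events: Pr(max_{1 ≤ j ≤ 40} |X̄_j − μ_j| ≥ 0.083) ≤ 40·2·exp(−2nε²) = 80 exp(−2·1212·0.083²).
So c = 2·1212·0.083² = 16.6989.

16.699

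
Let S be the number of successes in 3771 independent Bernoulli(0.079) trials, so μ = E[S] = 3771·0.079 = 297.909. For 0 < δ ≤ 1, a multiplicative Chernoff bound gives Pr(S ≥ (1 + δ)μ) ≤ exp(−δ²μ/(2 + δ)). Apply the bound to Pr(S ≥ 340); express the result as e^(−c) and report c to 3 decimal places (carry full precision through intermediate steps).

2.777

Write 340 = (1 + δ)μ, so δ = 340/297.909 − 1 = 0.1412881…
Then the exponent is δ²μ/(2 + δ) = (340 − μ)² / (μ·(2 + δ)) = 2.777281.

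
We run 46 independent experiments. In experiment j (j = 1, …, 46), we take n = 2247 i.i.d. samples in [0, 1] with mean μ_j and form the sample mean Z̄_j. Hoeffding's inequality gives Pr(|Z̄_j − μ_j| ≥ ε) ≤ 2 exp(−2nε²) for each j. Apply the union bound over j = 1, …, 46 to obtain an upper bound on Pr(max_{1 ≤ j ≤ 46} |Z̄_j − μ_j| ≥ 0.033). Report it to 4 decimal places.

0.6892

Per-experiment Hoeffding bound: 2·exp(−2·2247·0.033²) = 2·exp(−4.89397) = 0.014983.
Union bound over 46 events: 46·0.014983 = 0.68923.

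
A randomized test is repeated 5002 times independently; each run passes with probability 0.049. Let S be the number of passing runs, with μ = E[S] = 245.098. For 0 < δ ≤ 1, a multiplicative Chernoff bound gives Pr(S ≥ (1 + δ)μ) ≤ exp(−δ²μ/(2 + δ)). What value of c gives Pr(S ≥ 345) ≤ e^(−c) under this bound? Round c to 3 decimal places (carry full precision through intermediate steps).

Write 345 = (1 + δ)μ, so δ = 345/245.098 − 1 = 0.4076002…
Then the exponent is δ²μ/(2 + δ) = (345 − μ)² / (μ·(2 + δ)) = 16.913139.

16.913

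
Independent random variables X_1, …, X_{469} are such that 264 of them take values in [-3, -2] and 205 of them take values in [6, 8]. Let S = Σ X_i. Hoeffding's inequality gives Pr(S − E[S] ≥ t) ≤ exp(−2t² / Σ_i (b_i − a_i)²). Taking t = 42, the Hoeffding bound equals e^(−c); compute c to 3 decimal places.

Σ(b_i − a_i)² = 264·1² + 205·2² = 1084.
c = 2t² / 1084 = 2·42² / 1084 = 3.2546.

3.255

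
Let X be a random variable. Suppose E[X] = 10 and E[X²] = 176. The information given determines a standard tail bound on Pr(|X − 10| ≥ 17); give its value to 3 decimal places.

0.263

The first two moments determine the variance, so Chebyshev's inequality is the sharpest standard bound available.
Var(X) = E[X²] − (E[X])² = 176 − 100 = 76.
Chebyshev's inequality: Pr(|X − μ| ≥ t) ≤ Var(X)/t² = 76/289 = 0.2630.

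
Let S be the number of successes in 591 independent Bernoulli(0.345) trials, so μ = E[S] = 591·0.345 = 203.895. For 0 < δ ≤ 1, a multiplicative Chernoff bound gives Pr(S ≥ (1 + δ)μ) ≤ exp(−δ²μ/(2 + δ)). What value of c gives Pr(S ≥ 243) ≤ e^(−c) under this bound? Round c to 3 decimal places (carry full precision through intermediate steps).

3.422

Write 243 = (1 + δ)μ, so δ = 243/203.895 − 1 = 0.1917899…
Then the exponent is δ²μ/(2 + δ) = (243 − μ)² / (μ·(2 + δ)) = 3.421835.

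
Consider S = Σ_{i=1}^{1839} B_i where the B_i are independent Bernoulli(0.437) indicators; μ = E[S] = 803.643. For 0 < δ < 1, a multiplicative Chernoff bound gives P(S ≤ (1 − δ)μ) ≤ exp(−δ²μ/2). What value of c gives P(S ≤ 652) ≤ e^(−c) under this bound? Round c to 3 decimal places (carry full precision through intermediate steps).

Write 652 = (1 − δ)μ, so δ = 1 − 652/803.643 = 0.1886945…
Then the exponent is δ²μ/2 = (μ − 652)²/(2μ) = 14.307099.

14.307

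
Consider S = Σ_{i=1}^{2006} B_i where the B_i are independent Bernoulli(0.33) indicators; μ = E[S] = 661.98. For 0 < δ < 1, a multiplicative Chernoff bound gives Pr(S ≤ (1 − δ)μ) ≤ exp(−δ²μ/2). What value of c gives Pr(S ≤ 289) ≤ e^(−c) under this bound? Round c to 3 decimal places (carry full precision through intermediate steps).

105.074

Write 289 = (1 − δ)μ, so δ = 1 − 289/661.98 = 0.5634309…
Then the exponent is δ²μ/2 = (μ − 289)²/(2μ) = 105.074232.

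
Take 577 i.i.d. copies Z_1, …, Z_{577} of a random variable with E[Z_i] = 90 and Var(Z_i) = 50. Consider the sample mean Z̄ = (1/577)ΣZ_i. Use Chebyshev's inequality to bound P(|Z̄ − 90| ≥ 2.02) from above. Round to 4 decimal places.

Var(Z̄) = Var(Z_i)/n = 50/577 = 0.086655.
Chebyshev: P(|Z̄ − 90| ≥ 2.02) ≤ Var(Z̄)/(2.02)² = 50/(577·2.02²) = 0.0212.

0.0212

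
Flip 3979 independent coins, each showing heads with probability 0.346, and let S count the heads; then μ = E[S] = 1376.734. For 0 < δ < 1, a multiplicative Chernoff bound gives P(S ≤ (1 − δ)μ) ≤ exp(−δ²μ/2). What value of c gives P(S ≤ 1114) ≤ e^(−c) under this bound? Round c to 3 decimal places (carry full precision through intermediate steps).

25.070

Write 1114 = (1 − δ)μ, so δ = 1 − 1114/1376.734 = 0.1908386…
Then the exponent is δ²μ/2 = (μ − 1114)²/(2μ) = 25.069895.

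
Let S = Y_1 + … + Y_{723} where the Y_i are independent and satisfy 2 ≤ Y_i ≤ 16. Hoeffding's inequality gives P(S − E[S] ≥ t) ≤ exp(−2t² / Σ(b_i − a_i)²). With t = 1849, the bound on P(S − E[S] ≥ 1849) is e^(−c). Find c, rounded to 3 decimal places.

48.251

Σ(b_i − a_i)² = 723·(14)² = 141708.
c = 2t²/141708 = 2·1849²/141708 = 48.2513.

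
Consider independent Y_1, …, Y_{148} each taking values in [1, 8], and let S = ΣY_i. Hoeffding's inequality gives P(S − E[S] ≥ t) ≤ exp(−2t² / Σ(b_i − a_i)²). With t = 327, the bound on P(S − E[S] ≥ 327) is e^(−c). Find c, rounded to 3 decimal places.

Σ(b_i − a_i)² = 148·(7)² = 7252.
c = 2t²/7252 = 2·327²/7252 = 29.4895.

29.490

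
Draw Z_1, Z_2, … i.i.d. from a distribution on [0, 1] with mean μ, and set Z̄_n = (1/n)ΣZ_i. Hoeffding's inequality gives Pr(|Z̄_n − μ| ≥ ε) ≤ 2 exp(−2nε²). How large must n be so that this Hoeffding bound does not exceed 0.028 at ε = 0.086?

Require 2·exp(−2nε²) ≤ 0.028, i.e. 2nε² ≥ ln(2/0.028) = 4.268698.
So n ≥ 4.268698 / (2·0.086²) = 288.582.
The smallest integer n is 289.

289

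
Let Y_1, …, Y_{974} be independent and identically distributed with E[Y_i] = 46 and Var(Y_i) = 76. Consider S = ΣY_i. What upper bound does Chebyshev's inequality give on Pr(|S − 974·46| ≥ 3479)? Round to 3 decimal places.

0.006

Var(S) = n·Var(Y_i) = 974·76 = 74024.
Chebyshev: Pr(|S − 974·46| ≥ 3479) ≤ Var(S)/3479² = 74024/12103441 = 0.0061.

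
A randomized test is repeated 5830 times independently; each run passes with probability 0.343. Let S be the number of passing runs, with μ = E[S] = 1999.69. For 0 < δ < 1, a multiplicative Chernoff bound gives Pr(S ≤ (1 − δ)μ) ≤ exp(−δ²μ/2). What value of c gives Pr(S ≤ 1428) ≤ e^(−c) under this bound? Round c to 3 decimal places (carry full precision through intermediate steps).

Write 1428 = (1 − δ)μ, so δ = 1 − 1428/1999.69 = 0.2858893…
Then the exponent is δ²μ/2 = (μ − 1428)²/(2μ) = 81.720031.

81.720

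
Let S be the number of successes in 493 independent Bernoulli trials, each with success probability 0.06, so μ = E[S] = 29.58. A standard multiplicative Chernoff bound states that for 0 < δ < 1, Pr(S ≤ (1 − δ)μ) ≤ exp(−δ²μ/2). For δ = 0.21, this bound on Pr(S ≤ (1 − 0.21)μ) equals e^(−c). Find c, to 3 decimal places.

c = δ²μ/2 = 0.21²·29.58/2 = 0.6522.

0.652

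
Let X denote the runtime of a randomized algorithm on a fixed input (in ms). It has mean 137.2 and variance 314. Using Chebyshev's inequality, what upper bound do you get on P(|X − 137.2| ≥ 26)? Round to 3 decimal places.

Chebyshev: P(|X − μ| ≥ t) ≤ Var(X)/t².
Bound = 314 / 676 = 0.4645.

0.464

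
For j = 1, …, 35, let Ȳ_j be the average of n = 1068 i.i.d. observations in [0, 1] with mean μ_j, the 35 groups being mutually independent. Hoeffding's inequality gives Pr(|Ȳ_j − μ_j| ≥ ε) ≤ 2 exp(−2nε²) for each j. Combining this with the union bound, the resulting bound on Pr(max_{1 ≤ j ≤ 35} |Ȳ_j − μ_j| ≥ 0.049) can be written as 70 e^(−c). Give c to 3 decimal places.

5.129

Union bound over the 35 events: Pr(max_{1 ≤ j ≤ 35} |Ȳ_j − μ_j| ≥ 0.049) ≤ 35·2·exp(−2nε²) = 70 exp(−2·1068·0.049²).
So c = 2·1068·0.049² = 5.1285.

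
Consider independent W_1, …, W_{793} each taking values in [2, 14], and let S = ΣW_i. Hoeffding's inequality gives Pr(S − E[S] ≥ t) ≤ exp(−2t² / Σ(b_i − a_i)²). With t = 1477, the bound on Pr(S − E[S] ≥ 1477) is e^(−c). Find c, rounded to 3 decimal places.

38.208

Σ(b_i − a_i)² = 793·(12)² = 114192.
c = 2t²/114192 = 2·1477²/114192 = 38.2081.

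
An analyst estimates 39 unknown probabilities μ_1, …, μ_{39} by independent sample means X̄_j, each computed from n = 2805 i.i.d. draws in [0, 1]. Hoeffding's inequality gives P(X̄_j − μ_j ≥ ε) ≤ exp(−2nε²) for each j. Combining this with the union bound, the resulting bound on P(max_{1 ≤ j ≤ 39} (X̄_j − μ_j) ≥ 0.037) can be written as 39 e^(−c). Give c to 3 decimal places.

Union bound over the 39 events: P(max_{1 ≤ j ≤ 39} (X̄_j − μ_j) ≥ 0.037) ≤ 39·exp(−2nε²) = 39 exp(−2·2805·0.037²).
So c = 2·2805·0.037² = 7.6801.

7.680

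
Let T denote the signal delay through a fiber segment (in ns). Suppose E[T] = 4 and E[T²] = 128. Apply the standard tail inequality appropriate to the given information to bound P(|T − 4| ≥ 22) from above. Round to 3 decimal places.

0.231

The first two moments determine the variance, so Chebyshev's inequality is the sharpest standard bound available.
Var(T) = E[T²] − (E[T])² = 128 − 16 = 112.
Chebyshev's inequality: P(|T − μ| ≥ t) ≤ Var(T)/t² = 112/484 = 0.2314.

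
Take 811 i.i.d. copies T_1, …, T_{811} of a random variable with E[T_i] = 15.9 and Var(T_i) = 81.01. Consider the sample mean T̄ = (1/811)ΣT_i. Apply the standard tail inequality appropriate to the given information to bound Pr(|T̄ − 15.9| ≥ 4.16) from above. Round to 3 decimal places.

0.006

With mean and variance of each term known, Chebyshev's inequality bounds the deviation of the sum (or sample mean).
Var(T̄) = Var(T_i)/n = 81.01/811 = 0.099889.
Chebyshev: Pr(|T̄ − 15.9| ≥ 4.16) ≤ Var(T̄)/(4.16)² = 81.01/(811·4.16²) = 0.0058.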